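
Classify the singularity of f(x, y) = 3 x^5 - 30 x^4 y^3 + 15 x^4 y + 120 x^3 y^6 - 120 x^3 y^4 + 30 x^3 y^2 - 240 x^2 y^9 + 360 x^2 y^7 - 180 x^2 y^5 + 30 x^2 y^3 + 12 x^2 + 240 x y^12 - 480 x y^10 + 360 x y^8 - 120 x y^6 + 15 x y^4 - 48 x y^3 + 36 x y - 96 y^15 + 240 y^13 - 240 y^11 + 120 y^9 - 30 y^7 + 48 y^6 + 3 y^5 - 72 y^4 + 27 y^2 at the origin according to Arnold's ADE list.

The Hessian of f at 0 has rank 1. Corank 1: A-series; mu = 4 gives A_4.

A_4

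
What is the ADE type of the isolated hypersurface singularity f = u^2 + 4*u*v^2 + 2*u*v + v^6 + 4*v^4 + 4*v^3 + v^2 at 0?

The Hessian of f at 0 has rank 1. Corank 1: A-series; mu = 5 gives A_5.

A5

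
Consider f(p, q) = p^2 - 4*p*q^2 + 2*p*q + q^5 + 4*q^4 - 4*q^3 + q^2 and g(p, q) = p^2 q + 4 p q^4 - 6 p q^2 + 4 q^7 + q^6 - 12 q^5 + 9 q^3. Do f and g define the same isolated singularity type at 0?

No.

The Hessian of f at 0 is [[2, 2], [2, 2]] with rank 1, so corank 1. A Groebner basis of the Jacobian ideal J(f) in C{p,q} is {p^2 + 2*p*q + p/2 + q/2, -p/2 + q^2 - q/2}; counting standard monomials gives mu = 4. Corank 1: A-series; mu = 4 gives A_4. The Hessian of g at 0 is [[0, 0], [0, 0]] with rank 0, so corank 2. A Groebner basis of the Jacobian ideal J(g) in C{p,q} is {p*q/2 + q^4 - 3*q^2/2, p^3 - 9*p^2 + 54*p*q - 27*q^3 - 81*q^2, p^2*q - 2*p^2 + 12*p*q - 9*q^3 - 18*q^2, -p^2/3 + p*q^2 + 2*p*q - 3*q^3 - 3*q^2}; counting standard monomials gives mu = 7. Corank 2; j^3 = q*(p - 3*q)^2 has shape L^2 M (L != M), so D-series; mu = 7 gives D_7. f is A_4 but g is D_7, hence not right-equivalent.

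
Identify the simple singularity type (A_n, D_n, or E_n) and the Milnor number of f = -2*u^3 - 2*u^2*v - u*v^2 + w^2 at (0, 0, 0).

Type D4, Milnor number mu = 4.

The Hessian of f at 0 is [[0, 0, 0], [0, 0, 0], [0, 0, 2]] with rank 1, so corank 2. A Groebner basis of the Jacobian ideal J(f) in C{u,v,w} is {v^3, u^2 + v^2/2, u*v - v^2/2, w}; counting standard monomials gives mu = 4. Corank 2; j^3 = -u*(2*u^2 + 2*u*v + v^2) splits into three distinct lines over C (the quadratic factor has nonzero discriminant), so D_4.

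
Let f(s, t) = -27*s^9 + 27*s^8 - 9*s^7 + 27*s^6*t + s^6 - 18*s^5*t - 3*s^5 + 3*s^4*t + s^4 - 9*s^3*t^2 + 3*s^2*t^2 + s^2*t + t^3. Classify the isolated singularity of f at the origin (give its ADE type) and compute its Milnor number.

The Hessian of f at 0 has rank 0. Corank 2; j^3 = t*(s^2 + t^2) splits into three distinct lines over C (the quadratic factor has nonzero discriminant), so D_4.

Type D4, Milnor number mu = 4.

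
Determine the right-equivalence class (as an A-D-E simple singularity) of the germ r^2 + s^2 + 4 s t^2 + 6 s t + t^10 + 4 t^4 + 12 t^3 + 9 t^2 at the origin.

A_{9}

The Hessian of f at 0 has rank 2. Corank 1: A-series; mu = 9 gives A_9.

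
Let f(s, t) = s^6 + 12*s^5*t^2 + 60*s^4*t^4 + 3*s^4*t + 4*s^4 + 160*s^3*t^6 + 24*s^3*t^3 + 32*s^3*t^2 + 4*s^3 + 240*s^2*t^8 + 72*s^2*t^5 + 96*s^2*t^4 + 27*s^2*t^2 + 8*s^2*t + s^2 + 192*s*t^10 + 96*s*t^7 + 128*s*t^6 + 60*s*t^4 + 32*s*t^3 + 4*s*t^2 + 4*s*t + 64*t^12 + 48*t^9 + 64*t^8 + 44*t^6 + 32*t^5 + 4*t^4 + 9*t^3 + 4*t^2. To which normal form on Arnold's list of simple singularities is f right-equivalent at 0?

A_2

The Hessian of f at 0 is [[2, 4], [4, 8]] with rank 1, so corank 1. A Groebner basis of the Jacobian ideal J(f) in C{s,t} is {t^2, s + 2*t}; counting standard monomials gives mu = 2. Corank 1: A-series; mu = 2 gives A_2.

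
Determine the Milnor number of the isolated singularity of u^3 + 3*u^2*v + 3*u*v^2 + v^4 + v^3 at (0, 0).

6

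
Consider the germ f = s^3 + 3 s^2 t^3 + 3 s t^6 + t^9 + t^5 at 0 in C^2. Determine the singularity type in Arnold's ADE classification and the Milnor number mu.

Type E_8, Milnor number mu = 8.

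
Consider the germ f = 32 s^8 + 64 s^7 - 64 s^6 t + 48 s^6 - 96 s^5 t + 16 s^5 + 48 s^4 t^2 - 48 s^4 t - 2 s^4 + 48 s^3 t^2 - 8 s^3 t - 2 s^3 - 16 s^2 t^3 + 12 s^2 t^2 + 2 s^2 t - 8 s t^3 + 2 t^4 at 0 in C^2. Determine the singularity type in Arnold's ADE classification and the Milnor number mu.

Type D_5, Milnor number mu = 5.

The Hessian of f at 0 is [[0, 0], [0, 0]] with rank 0, so corank 2. A Groebner basis of the Jacobian ideal J(f) in C{s,t} is {s*t^2, s*t/4 + t^3, s^2 - s*t}; counting standard monomials gives mu = 5. Corank 2; j^3 = -2*s^2*(s - t) has shape L^2 M (L != M), so D-series; mu = 5 gives D_5.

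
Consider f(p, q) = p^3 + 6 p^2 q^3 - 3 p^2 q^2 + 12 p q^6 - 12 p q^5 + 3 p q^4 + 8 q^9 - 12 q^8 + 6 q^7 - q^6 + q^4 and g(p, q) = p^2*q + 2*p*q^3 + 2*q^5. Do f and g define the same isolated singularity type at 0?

No.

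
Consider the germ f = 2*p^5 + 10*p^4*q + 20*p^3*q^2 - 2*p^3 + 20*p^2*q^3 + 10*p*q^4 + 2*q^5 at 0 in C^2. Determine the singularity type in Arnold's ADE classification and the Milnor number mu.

Type E8, Milnor number mu = 8.

The Hessian of f at 0 is [[0, 0], [0, 0]] with rank 0, so corank 2. A Groebner basis of the Jacobian ideal J(f) in C{p,q} is {q^5, p*q^3 + q^4/4, p^2}; counting standard monomials gives mu = 8. Corank 2; j^3 = -2*p^3 is a perfect cube, so E-series; the 5-jet and mu = 8 give E_8.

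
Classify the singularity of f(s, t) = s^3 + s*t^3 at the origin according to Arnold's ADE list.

E_7

The Hessian of f at 0 is [[0, 0], [0, 0]] with rank 0, so corank 2. A Groebner basis of the Jacobian ideal J(f) in C{s,t} is {s^3, s*t^2, 3*s^2 + t^3}; counting standard monomials gives mu = 7. Corank 2; j^3 = s^3 is a perfect cube, so E-series; the 4-jet and mu = 7 give E_7.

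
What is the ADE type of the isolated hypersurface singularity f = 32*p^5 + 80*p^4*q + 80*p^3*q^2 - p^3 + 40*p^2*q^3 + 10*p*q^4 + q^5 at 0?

The Hessian of f at 0 has rank 0. Corank 2; j^3 = -p^3 is a perfect cube, so E-series; the 5-jet and mu = 8 give E_8.

E_8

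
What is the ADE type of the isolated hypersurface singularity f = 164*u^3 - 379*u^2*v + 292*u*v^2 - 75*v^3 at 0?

The Hessian of f at 0 has rank 0. Corank 2; j^3 = (4*u - 3*v)*(41*u^2 - 64*u*v + 25*v^2) splits into three distinct lines over C (the quadratic factor has nonzero discriminant), so D_4.

D_{4}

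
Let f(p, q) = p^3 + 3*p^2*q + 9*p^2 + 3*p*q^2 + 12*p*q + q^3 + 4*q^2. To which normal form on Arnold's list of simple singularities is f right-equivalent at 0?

The Hessian of f at 0 is [[18, 12], [12, 8]] with rank 1, so corank 1. A Groebner basis of the Jacobian ideal J(f) in C{p,q} is {q^2, p + 2*q/3}; counting standard monomials gives mu = 2. Corank 1: A-series; mu = 2 gives A_2.

A_2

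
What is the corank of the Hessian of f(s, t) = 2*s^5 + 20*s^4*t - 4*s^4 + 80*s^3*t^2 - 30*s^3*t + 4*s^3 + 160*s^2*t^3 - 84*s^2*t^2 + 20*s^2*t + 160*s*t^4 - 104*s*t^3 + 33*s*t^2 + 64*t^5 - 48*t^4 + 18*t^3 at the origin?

Hessian at 0 has rank 0.

2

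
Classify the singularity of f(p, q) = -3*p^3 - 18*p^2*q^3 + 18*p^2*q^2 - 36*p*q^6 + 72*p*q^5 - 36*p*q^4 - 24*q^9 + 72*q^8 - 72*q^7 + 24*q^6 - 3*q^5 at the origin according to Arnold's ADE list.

E_{8}

The Hessian of f at 0 is [[0, 0], [0, 0]] with rank 0, so corank 2. A Groebner basis of the Jacobian ideal J(f) in C{p,q} is {p^2/4 + p*q^3 - p*q^2, q^4, p^3, p^2*q + p^2 - 4*p*q^2}; counting standard monomials gives mu = 8. Corank 2; j^3 = -3*p^3 is a perfect cube, so E-series; the 5-jet and mu = 8 give E_8.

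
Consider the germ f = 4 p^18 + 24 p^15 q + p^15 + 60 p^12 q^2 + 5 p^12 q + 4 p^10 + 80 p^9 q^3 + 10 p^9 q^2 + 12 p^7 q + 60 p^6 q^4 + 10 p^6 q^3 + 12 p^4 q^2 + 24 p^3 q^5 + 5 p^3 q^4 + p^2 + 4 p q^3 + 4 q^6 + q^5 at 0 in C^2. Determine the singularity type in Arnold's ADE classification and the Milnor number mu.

The Hessian of f at 0 has rank 1. Corank 1: A-series; mu = 4 gives A_4.

Type A4, Milnor number mu = 4.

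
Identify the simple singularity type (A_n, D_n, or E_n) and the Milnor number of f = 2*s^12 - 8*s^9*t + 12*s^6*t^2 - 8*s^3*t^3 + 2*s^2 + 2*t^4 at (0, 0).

The Hessian of f at 0 is [[4, 0], [0, 0]] with rank 1, so corank 1. A Groebner basis of the Jacobian ideal J(f) in C{s,t} is {t^3, s}; counting standard monomials gives mu = 3. Corank 1: A-series; mu = 3 gives A_3.

Type A_3, Milnor number mu = 3.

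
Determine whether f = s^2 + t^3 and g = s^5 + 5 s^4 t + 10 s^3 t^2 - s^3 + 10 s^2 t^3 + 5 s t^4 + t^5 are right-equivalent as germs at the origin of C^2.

No.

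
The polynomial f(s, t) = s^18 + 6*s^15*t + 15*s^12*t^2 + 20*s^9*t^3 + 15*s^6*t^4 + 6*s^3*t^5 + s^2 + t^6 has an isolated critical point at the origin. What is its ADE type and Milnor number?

Type A5, Milnor number mu = 5.

The Hessian of f at 0 is [[2, 0], [0, 0]] with rank 1, so corank 1. A Groebner basis of the Jacobian ideal J(f) in C{s,t} is {t^5, s}; counting standard monomials gives mu = 5. Corank 1: A-series; mu = 5 gives A_5.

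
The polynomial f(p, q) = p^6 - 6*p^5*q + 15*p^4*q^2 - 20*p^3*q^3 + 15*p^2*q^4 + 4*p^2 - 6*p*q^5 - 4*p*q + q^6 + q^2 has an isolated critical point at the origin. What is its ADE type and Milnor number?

Type A5, Milnor number mu = 5.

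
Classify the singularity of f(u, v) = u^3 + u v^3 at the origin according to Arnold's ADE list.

E7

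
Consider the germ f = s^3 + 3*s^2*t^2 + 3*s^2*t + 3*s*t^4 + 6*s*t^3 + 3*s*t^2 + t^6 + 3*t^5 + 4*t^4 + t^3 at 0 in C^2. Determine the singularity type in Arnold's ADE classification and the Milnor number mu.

Type E_6, Milnor number mu = 6.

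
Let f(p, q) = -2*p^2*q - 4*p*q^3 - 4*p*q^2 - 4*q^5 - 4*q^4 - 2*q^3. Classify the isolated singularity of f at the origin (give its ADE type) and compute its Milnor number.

Type D_6, Milnor number mu = 6.

The Hessian of f at 0 is [[0, 0], [0, 0]] with rank 0, so corank 2. A Groebner basis of the Jacobian ideal J(f) in C{p,q} is {p^3 - 3*p^2/4 - 5*p*q/2 - 7*q^2/4, p^2*q + p^2/2 + 2*p*q + 3*q^2/2, -p^2/4 + p*q^2 - 3*p*q/2 - 5*q^2/4, p*q + q^3 + q^2}; counting standard monomials gives mu = 6. Corank 2; j^3 = -2*q*(p + q)^2 has shape L^2 M (L != M), so D-series; mu = 6 gives D_6.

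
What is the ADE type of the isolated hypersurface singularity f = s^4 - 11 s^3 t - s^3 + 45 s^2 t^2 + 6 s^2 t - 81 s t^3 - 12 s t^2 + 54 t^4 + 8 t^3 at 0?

The Hessian of f at 0 has rank 0. Corank 2; j^3 = -(s - 2*t)^3 is a perfect cube, so E-series; the 4-jet and mu = 7 give E_7.

E7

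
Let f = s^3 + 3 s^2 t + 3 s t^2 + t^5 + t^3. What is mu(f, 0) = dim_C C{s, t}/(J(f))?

The Hessian of f at 0 has rank 0. Corank 2; j^3 = (s + t)^3 is a perfect cube, so E-series; the 5-jet and mu = 8 give E_8.

8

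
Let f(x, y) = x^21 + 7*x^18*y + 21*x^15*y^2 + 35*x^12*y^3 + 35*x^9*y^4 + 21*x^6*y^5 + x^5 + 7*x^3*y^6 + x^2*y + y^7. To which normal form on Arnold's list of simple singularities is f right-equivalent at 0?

The Hessian of f at 0 has rank 0. Corank 2; j^3 = x^2*y has shape L^2 M (L != M), so D-series; mu = 8 gives D_8.

D_8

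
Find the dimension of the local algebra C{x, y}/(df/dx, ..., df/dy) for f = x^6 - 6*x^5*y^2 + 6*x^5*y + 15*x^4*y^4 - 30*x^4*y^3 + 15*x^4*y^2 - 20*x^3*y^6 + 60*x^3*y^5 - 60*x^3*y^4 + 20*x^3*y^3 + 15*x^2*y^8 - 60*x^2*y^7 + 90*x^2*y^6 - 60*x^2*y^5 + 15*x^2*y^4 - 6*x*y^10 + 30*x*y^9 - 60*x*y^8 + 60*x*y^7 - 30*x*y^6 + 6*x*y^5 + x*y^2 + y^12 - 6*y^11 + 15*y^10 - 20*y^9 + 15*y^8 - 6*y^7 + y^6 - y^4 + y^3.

7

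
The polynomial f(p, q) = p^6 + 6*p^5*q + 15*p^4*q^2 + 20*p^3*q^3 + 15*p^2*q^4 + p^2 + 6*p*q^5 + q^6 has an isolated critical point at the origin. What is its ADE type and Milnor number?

Type A_5, Milnor number mu = 5.

The Hessian of f at 0 has rank 1. Corank 1: A-series; mu = 5 gives A_5.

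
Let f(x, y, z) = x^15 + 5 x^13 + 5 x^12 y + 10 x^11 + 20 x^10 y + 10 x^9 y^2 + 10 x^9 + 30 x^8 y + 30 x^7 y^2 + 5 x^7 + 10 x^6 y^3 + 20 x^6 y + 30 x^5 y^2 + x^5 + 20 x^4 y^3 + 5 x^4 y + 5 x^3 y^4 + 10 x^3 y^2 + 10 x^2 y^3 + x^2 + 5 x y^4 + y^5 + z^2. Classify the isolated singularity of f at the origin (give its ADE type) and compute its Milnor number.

The Hessian of f at 0 has rank 2. Corank 1: A-series; mu = 4 gives A_4.

Type A_{4}, Milnor number mu = 4.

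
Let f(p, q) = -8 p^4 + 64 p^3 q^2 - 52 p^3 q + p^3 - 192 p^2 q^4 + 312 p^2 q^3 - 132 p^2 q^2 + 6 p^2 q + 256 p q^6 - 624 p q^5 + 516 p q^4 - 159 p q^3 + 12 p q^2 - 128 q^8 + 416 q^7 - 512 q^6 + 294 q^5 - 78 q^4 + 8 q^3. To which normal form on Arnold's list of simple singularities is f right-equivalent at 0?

The Hessian of f at 0 is [[0, 0], [0, 0]] with rank 0, so corank 2. A Groebner basis of the Jacobian ideal J(f) in C{p,q} is {3*p^2/8 + 3*p*q/2 + q^4 + q^3/8 + 3*q^2/2, p^3 + 15*p^2/4 + 15*p*q + 37*q^3/4 + 15*q^2, p^2*q - 9*p^2/8 - 9*p*q/2 - 35*q^3/8 - 9*q^2/2, p^2/4 + p*q^2 + p*q + 25*q^3/12 + q^2}; counting standard monomials gives mu = 7. Corank 2; j^3 = (p + 2*q)^3 is a perfect cube, so E-series; the 4-jet and mu = 7 give E_7.

E7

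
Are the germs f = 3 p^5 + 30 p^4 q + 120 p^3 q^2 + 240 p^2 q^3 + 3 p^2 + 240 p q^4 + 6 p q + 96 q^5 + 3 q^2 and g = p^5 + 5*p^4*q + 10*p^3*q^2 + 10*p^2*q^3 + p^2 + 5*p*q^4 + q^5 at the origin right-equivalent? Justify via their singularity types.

The Hessian of f at 0 is [[6, 6], [6, 6]] with rank 1, so corank 1. A Groebner basis of the Jacobian ideal J(f) in C{p,q} is {q^4, p + q}; counting standard monomials gives mu = 4. Corank 1: A-series; mu = 4 gives A_4. The Hessian of g at 0 is [[2, 0], [0, 0]] with rank 1, so corank 1. A Groebner basis of the Jacobian ideal J(g) in C{p,q} is {q^4, p}; counting standard monomials gives mu = 4. Corank 1: A-series; mu = 4 gives A_4. Both have type A_4, hence right-equivalent.

Yes.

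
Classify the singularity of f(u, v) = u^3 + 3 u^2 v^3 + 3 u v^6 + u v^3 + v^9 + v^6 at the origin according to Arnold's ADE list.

E_{7}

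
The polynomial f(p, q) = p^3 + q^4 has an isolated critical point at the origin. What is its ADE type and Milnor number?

The Hessian of f at 0 is [[0, 0], [0, 0]] with rank 0, so corank 2. A Groebner basis of the Jacobian ideal J(f) in C{p,q} is {q^3, p^2}; counting standard monomials gives mu = 6. Corank 2; j^3 = p^3 is a perfect cube, so E-series; the 4-jet and mu = 6 give E_6.

Type E_6, Milnor number mu = 6.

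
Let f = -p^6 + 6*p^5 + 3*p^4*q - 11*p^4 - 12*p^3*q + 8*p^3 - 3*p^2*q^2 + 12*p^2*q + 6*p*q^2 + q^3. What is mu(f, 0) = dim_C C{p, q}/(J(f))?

6

The Hessian of f at 0 has rank 0. Corank 2; j^3 = (2*p + q)^3 is a perfect cube, so E-series; the 4-jet and mu = 6 give E_6.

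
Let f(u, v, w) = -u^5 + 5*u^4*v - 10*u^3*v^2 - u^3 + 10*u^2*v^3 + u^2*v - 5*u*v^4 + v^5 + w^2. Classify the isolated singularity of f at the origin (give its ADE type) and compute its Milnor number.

The Hessian of f at 0 is [[0, 0, 0], [0, 0, 0], [0, 0, 2]] with rank 1, so corank 2. A Groebner basis of the Jacobian ideal J(f) in C{u,v,w} is {u*v/5 + v^4, u*v^2, u^2 - u*v, w}; counting standard monomials gives mu = 6. Corank 2; j^3 = -u^2*(u - v) has shape L^2 M (L != M), so D-series; mu = 6 gives D_6.

Type D_{6}, Milnor number mu = 6.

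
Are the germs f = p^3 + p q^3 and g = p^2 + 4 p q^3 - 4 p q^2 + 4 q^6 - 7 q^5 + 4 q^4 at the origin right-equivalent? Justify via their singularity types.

The Hessian of f at 0 has rank 0. Corank 2; j^3 = p^3 is a perfect cube, so E-series; the 4-jet and mu = 7 give E_7. The Hessian of g at 0 has rank 1. Corank 1: A-series; mu = 4 gives A_4. f is E_7 but g is A_4, hence not right-equivalent.

No.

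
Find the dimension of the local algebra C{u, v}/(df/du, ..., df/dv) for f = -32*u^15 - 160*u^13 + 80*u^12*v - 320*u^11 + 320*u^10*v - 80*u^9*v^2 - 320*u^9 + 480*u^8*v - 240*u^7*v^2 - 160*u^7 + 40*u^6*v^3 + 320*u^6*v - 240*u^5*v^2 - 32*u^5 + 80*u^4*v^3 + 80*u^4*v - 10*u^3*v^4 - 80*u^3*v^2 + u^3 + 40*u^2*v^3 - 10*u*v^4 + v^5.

The Hessian of f at 0 has rank 0. Corank 2; j^3 = u^3 is a perfect cube, so E-series; the 5-jet and mu = 8 give E_8.

8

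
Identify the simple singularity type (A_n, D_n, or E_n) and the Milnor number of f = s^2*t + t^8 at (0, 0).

The Hessian of f at 0 is [[0, 0], [0, 0]] with rank 0, so corank 2. A Groebner basis of the Jacobian ideal J(f) in C{s,t} is {s^2/8 + t^7, s^3, s*t}; counting standard monomials gives mu = 9. Corank 2; j^3 = s^2*t has shape L^2 M (L != M), so D-series; mu = 9 gives D_9.

Type D_9, Milnor number mu = 9.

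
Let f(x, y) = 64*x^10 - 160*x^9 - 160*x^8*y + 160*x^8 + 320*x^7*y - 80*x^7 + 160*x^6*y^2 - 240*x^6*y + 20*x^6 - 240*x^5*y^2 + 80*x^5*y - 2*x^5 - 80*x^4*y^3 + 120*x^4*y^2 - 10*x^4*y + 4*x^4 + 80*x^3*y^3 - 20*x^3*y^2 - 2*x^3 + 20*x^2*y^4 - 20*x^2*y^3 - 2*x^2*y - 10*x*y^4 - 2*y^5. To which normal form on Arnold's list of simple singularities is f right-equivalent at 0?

D_{6}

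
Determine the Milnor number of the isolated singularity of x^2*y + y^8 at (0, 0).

The Hessian of f at 0 is [[0, 0], [0, 0]] with rank 0, so corank 2. A Groebner basis of the Jacobian ideal J(f) in C{x,y} is {x^2/8 + y^7, x^3, x*y}; counting standard monomials gives mu = 9. Corank 2; j^3 = x^2*y has shape L^2 M (L != M), so D-series; mu = 9 gives D_9.

9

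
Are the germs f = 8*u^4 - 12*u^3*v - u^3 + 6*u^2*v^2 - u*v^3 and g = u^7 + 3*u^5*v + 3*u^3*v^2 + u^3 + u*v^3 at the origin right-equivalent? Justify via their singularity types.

Yes.

The Hessian of f at 0 has rank 0. Corank 2; j^3 = -u^3 is a perfect cube, so E-series; the 4-jet and mu = 7 give E_7. The Hessian of g at 0 has rank 0. Corank 2; j^3 = u^3 is a perfect cube, so E-series; the 4-jet and mu = 7 give E_7. Both have type E_7, hence right-equivalent.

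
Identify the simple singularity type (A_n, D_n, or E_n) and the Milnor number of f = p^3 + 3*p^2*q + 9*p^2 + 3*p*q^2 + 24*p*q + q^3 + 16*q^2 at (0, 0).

Type A_2, Milnor number mu = 2.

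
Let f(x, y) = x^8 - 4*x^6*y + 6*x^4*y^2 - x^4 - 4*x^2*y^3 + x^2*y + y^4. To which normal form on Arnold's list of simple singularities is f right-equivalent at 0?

D_{5}

The Hessian of f at 0 has rank 0. Corank 2; j^3 = x^2*y has shape L^2 M (L != M), so D-series; mu = 5 gives D_5.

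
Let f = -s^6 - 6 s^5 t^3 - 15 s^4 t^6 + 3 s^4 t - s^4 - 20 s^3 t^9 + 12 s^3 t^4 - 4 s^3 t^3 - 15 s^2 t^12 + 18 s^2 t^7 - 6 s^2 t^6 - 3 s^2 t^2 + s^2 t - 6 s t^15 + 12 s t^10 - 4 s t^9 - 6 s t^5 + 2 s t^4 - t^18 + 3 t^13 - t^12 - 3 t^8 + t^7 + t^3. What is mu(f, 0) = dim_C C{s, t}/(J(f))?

4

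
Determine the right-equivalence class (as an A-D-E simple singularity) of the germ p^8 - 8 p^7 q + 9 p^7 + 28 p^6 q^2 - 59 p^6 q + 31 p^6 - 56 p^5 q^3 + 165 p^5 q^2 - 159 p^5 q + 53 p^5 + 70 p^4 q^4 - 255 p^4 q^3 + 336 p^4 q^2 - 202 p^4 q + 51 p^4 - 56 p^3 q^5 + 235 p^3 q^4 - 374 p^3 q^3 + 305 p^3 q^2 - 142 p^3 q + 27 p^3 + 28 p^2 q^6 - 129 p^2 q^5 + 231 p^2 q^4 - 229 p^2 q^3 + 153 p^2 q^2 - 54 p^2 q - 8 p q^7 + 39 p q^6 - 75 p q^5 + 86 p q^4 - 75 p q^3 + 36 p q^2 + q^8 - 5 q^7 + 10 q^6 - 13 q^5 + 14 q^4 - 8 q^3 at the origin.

The Hessian of f at 0 has rank 0. Corank 2; j^3 = (3*p - 2*q)^3 is a perfect cube, so E-series; the 4-jet and mu = 7 give E_7.

E_{7}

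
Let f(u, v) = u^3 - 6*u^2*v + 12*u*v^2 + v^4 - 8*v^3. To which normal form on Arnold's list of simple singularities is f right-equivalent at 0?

The Hessian of f at 0 has rank 0. Corank 2; j^3 = (u - 2*v)^3 is a perfect cube, so E-series; the 4-jet and mu = 6 give E_6.

E6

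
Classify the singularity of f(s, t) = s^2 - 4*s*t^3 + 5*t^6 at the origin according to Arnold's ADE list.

A_{5}

The Hessian of f at 0 has rank 1. Corank 1: A-series; mu = 5 gives A_5.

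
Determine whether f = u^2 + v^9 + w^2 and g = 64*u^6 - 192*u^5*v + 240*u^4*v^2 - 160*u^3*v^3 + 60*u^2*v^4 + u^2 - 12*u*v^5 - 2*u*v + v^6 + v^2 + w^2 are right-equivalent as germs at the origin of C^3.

The Hessian of f at 0 has rank 2. Corank 1: A-series; mu = 8 gives A_8. The Hessian of g at 0 has rank 2. Corank 1: A-series; mu = 5 gives A_5. f is A_8 but g is A_5, hence not right-equivalent.

No.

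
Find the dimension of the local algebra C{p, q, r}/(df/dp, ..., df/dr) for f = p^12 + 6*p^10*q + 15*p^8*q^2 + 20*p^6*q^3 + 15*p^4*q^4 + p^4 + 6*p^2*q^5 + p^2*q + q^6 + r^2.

7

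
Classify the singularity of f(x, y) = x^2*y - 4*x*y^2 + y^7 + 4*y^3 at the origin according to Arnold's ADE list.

D8

The Hessian of f at 0 has rank 0. Corank 2; j^3 = y*(x - 2*y)^2 has shape L^2 M (L != M), so D-series; mu = 8 gives D_8.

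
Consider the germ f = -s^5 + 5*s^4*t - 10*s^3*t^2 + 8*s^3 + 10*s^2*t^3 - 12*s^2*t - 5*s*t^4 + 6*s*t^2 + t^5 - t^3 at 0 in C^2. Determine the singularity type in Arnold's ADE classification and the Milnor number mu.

Type E_8, Milnor number mu = 8.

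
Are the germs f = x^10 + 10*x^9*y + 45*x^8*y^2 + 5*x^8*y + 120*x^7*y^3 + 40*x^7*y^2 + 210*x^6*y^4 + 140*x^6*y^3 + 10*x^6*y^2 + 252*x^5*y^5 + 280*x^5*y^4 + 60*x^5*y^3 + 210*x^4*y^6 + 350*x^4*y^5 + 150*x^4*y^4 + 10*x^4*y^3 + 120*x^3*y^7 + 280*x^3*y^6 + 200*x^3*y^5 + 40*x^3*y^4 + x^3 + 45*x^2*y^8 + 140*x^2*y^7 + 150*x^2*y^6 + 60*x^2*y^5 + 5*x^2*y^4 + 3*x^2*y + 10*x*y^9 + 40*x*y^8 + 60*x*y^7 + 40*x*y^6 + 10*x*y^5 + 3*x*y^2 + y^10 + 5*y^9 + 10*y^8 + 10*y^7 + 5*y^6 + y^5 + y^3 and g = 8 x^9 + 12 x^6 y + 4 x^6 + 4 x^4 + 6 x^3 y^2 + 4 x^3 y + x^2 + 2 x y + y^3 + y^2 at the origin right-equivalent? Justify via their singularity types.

No.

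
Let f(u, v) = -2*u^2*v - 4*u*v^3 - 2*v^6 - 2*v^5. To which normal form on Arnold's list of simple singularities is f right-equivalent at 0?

The Hessian of f at 0 has rank 0. Corank 2; j^3 = -2*u^2*v has shape L^2 M (L != M), so D-series; mu = 7 gives D_7.

D_{7}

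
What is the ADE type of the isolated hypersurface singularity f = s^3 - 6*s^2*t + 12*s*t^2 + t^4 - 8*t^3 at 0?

The Hessian of f at 0 is [[0, 0], [0, 0]] with rank 0, so corank 2. A Groebner basis of the Jacobian ideal J(f) in C{s,t} is {t^3, s^2 - 4*s*t + 4*t^2}; counting standard monomials gives mu = 6. Corank 2; j^3 = (s - 2*t)^3 is a perfect cube, so E-series; the 4-jet and mu = 6 give E_6.

E6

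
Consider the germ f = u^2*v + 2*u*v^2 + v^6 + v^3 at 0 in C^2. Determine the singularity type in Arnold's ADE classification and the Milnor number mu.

Type D_7, Milnor number mu = 7.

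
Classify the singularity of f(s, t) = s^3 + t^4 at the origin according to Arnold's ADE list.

E_6

The Hessian of f at 0 has rank 0. Corank 2; j^3 = s^3 is a perfect cube, so E-series; the 4-jet and mu = 6 give E_6.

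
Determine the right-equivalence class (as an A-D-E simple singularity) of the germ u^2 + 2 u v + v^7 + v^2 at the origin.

A_{6}

The Hessian of f at 0 has rank 1. Corank 1: A-series; mu = 6 gives A_6.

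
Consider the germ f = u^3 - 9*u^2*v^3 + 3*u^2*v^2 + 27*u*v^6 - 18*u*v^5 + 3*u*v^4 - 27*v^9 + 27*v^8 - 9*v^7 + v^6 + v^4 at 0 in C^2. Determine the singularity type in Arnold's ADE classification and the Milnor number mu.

The Hessian of f at 0 has rank 0. Corank 2; j^3 = u^3 is a perfect cube, so E-series; the 4-jet and mu = 6 give E_6.

Type E6, Milnor number mu = 6.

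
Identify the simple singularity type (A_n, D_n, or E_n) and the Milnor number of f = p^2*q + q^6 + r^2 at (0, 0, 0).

Type D7, Milnor number mu = 7.

The Hessian of f at 0 has rank 1. Corank 2; j^3 = p^2*q has shape L^2 M (L != M), so D-series; mu = 7 gives D_7.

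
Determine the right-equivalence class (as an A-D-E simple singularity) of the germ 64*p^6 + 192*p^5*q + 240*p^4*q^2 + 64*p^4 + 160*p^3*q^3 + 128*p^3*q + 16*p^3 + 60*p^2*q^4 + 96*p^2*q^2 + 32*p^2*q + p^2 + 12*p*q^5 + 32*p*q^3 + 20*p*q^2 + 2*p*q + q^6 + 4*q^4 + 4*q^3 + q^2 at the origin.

A_{5}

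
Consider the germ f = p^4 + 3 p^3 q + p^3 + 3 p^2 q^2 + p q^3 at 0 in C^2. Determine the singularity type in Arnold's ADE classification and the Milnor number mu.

The Hessian of f at 0 is [[0, 0], [0, 0]] with rank 0, so corank 2. A Groebner basis of the Jacobian ideal J(f) in C{p,q} is {3*p^2 + q^4 + q^3, p^3, p^2*q - p^2 - q^3/3, 2*p^2 + p*q^2 + 2*q^3/3}; counting standard monomials gives mu = 7. Corank 2; j^3 = p^3 is a perfect cube, so E-series; the 4-jet and mu = 7 give E_7.

Type E_{7}, Milnor number mu = 7.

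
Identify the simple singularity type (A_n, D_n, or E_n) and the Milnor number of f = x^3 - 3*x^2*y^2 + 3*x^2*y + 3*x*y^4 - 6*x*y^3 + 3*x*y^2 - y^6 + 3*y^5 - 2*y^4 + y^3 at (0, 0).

The Hessian of f at 0 has rank 0. Corank 2; j^3 = (x + y)^3 is a perfect cube, so E-series; the 4-jet and mu = 6 give E_6.

Type E6, Milnor number mu = 6.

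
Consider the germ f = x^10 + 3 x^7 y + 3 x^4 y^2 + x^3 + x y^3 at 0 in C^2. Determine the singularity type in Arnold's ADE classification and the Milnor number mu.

The Hessian of f at 0 has rank 0. Corank 2; j^3 = x^3 is a perfect cube, so E-series; the 4-jet and mu = 7 give E_7.

Type E7, Milnor number mu = 7.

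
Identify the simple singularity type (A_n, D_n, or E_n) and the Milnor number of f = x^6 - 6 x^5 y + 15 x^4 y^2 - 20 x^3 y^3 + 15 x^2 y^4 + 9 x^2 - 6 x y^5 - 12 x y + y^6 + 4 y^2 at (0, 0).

Type A5, Milnor number mu = 5.

The Hessian of f at 0 has rank 1. Corank 1: A-series; mu = 5 gives A_5.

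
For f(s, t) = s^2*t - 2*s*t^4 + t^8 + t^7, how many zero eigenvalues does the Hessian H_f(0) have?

2

Hessian at 0 has rank 0.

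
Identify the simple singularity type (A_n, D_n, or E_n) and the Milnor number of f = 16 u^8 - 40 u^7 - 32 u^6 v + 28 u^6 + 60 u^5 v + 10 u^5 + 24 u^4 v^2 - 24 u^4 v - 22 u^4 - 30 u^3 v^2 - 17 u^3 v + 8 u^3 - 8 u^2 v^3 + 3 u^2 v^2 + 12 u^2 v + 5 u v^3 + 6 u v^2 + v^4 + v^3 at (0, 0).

Type E_7, Milnor number mu = 7.

The Hessian of f at 0 has rank 0. Corank 2; j^3 = (2*u + v)^3 is a perfect cube, so E-series; the 4-jet and mu = 7 give E_7.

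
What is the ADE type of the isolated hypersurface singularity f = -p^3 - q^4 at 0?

The Hessian of f at 0 is [[0, 0], [0, 0]] with rank 0, so corank 2. A Groebner basis of the Jacobian ideal J(f) in C{p,q} is {q^3, p^2}; counting standard monomials gives mu = 6. Corank 2; j^3 = -p^3 is a perfect cube, so E-series; the 4-jet and mu = 6 give E_6.

E_{6}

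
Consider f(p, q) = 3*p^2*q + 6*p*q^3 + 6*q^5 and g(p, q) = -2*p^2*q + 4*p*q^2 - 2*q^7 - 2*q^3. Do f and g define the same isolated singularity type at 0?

No.

The Hessian of f at 0 has rank 0. Corank 2; j^3 = 3*p^2*q has shape L^2 M (L != M), so D-series; mu = 6 gives D_6. The Hessian of g at 0 has rank 0. Corank 2; j^3 = -2*q*(p - q)^2 has shape L^2 M (L != M), so D-series; mu = 8 gives D_8. f is D_6 but g is D_8, hence not right-equivalent.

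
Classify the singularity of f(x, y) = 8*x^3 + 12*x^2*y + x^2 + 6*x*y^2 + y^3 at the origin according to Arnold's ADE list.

A_2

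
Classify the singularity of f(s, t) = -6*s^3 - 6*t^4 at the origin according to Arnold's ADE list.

The Hessian of f at 0 is [[0, 0], [0, 0]] with rank 0, so corank 2. A Groebner basis of the Jacobian ideal J(f) in C{s,t} is {t^3, s^2}; counting standard monomials gives mu = 6. Corank 2; j^3 = -6*s^3 is a perfect cube, so E-series; the 4-jet and mu = 6 give E_6.

E_6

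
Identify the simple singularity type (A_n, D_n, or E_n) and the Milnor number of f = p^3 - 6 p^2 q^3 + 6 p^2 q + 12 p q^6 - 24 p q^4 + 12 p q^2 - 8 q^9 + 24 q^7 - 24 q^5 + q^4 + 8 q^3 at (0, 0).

The Hessian of f at 0 is [[0, 0], [0, 0]] with rank 0, so corank 2. A Groebner basis of the Jacobian ideal J(f) in C{p,q} is {q^3, p^2 + 4*p*q + 4*q^2}; counting standard monomials gives mu = 6. Corank 2; j^3 = (p + 2*q)^3 is a perfect cube, so E-series; the 4-jet and mu = 6 give E_6.

Type E_{6}, Milnor number mu = 6.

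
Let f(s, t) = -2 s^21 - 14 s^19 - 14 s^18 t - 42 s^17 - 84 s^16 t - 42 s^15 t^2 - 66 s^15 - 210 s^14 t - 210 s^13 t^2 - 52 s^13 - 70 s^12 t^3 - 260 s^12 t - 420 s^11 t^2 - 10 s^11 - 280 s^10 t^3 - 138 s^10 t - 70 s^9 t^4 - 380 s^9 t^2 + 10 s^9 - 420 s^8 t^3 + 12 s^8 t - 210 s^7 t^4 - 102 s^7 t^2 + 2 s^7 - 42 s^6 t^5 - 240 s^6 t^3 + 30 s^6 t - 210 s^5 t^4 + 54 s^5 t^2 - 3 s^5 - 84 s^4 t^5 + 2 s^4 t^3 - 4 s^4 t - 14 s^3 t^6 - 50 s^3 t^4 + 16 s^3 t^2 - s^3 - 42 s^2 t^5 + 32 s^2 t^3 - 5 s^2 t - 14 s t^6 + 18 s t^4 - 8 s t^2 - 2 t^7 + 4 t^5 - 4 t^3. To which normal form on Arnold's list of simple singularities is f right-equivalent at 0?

D8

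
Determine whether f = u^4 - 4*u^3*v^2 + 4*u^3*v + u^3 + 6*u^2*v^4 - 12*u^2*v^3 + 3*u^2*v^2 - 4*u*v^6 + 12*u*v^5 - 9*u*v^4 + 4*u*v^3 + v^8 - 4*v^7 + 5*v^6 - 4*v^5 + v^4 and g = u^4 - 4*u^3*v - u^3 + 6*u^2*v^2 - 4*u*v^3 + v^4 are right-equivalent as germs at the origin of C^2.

The Hessian of f at 0 is [[0, 0], [0, 0]] with rank 0, so corank 2. A Groebner basis of the Jacobian ideal J(f) in C{u,v} is {u^3, u^2*v, -u^2/2 + u*v^2, 3*u^2/2 + v^3}; counting standard monomials gives mu = 6. Corank 2; j^3 = u^3 is a perfect cube, so E-series; the 4-jet and mu = 6 give E_6. The Hessian of g at 0 is [[0, 0], [0, 0]] with rank 0, so corank 2. A Groebner basis of the Jacobian ideal J(g) in C{u,v} is {v^4, u*v^2 - v^3/3, u^2}; counting standard monomials gives mu = 6. Corank 2; j^3 = -u^3 is a perfect cube, so E-series; the 4-jet and mu = 6 give E_6. Both have type E_6, hence right-equivalent.

Yes.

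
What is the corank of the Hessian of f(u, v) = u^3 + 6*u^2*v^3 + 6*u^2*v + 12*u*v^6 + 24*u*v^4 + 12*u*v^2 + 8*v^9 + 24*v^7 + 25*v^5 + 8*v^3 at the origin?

2

The Hessian at 0 is [[0, 0], [0, 0]] of rank 0; hence corank 2.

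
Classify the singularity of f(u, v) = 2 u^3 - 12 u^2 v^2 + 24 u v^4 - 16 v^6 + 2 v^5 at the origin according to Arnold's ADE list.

E8

The Hessian of f at 0 has rank 0. Corank 2; j^3 = 2*u^3 is a perfect cube, so E-series; the 5-jet and mu = 8 give E_8.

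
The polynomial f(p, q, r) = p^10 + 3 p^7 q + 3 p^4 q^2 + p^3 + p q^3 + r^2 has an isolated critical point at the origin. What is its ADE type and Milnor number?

Type E_7, Milnor number mu = 7.

The Hessian of f at 0 has rank 1. Corank 2; j^3 = p^3 is a perfect cube, so E-series; the 4-jet and mu = 7 give E_7.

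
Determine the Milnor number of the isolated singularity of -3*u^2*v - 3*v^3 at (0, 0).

The Hessian of f at 0 is [[0, 0], [0, 0]] with rank 0, so corank 2. A Groebner basis of the Jacobian ideal J(f) in C{u,v} is {v^3, u^2 + 3*v^2, u*v}; counting standard monomials gives mu = 4. Corank 2; j^3 = -3*v*(u^2 + v^2) splits into three distinct lines over C (the quadratic factor has nonzero discriminant), so D_4.

4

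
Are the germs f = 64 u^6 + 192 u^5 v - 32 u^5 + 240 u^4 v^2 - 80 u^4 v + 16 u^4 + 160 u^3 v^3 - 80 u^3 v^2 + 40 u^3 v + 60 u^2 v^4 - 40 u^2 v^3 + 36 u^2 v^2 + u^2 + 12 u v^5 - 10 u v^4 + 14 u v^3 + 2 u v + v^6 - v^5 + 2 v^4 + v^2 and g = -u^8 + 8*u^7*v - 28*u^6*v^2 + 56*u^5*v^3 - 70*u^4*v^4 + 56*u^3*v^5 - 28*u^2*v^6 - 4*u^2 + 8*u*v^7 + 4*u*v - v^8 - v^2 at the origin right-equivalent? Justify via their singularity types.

The Hessian of f at 0 is [[2, 2], [2, 2]] with rank 1, so corank 1. A Groebner basis of the Jacobian ideal J(f) in C{u,v} is {-u + v^3 - v, u^2 - v^2, u*v + v^2}; counting standard monomials gives mu = 4. Corank 1: A-series; mu = 4 gives A_4. The Hessian of g at 0 is [[-8, 4], [4, -2]] with rank 1, so corank 1. A Groebner basis of the Jacobian ideal J(g) in C{u,v} is {v^7, u - v/2}; counting standard monomials gives mu = 7. Corank 1: A-series; mu = 7 gives A_7. f is A_4 but g is A_7, hence not right-equivalent.

No.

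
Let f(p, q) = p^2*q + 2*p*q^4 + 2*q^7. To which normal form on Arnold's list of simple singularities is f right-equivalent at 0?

D_8

The Hessian of f at 0 has rank 0. Corank 2; j^3 = p^2*q has shape L^2 M (L != M), so D-series; mu = 8 gives D_8.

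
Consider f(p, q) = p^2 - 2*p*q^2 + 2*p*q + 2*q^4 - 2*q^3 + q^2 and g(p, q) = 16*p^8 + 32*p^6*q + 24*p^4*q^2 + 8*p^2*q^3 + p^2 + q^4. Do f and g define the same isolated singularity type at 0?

Yes.

The Hessian of f at 0 has rank 1. Corank 1: A-series; mu = 3 gives A_3. The Hessian of g at 0 has rank 1. Corank 1: A-series; mu = 3 gives A_3. Both have type A_3, hence right-equivalent.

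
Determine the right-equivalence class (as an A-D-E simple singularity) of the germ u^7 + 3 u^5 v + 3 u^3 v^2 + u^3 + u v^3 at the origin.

E_{7}

The Hessian of f at 0 has rank 0. Corank 2; j^3 = u^3 is a perfect cube, so E-series; the 4-jet and mu = 7 give E_7.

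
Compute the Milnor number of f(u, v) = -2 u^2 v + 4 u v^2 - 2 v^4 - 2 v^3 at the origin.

5

The Hessian of f at 0 has rank 0. Corank 2; j^3 = -2*v*(u - v)^2 has shape L^2 M (L != M), so D-series; mu = 5 gives D_5.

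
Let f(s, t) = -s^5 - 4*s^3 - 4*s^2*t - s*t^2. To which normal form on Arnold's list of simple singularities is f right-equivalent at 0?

D_6

The Hessian of f at 0 has rank 0. Corank 2; j^3 = -s*(2*s + t)^2 has shape L^2 M (L != M), so D-series; mu = 6 gives D_6.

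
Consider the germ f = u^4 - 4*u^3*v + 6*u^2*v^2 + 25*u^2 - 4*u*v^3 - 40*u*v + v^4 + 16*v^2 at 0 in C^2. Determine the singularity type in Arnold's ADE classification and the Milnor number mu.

The Hessian of f at 0 has rank 1. Corank 1: A-series; mu = 3 gives A_3.

Type A_{3}, Milnor number mu = 3.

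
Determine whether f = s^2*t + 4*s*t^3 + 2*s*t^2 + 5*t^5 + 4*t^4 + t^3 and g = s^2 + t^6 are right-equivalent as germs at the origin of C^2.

No.

The Hessian of f at 0 is [[0, 0], [0, 0]] with rank 0, so corank 2. A Groebner basis of the Jacobian ideal J(f) in C{s,t} is {s^3 - 6*s^2 - 25*s*t/2 - 13*t^2/2, s^2*t + 4*s^2 + 17*s*t/2 + 9*t^2/2, -2*s^2 + s*t^2 - 9*s*t/2 - 5*t^2/2, s*t/2 + t^3 + t^2/2}; counting standard monomials gives mu = 6. Corank 2; j^3 = t*(s + t)^2 has shape L^2 M (L != M), so D-series; mu = 6 gives D_6. The Hessian of g at 0 is [[2, 0], [0, 0]] with rank 1, so corank 1. A Groebner basis of the Jacobian ideal J(g) in C{s,t} is {t^5, s}; counting standard monomials gives mu = 5. Corank 1: A-series; mu = 5 gives A_5. f is D_6 but g is A_5, hence not right-equivalent.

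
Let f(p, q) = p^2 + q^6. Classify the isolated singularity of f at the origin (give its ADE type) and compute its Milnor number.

Type A5, Milnor number mu = 5.

The Hessian of f at 0 is [[2, 0], [0, 0]] with rank 1, so corank 1. A Groebner basis of the Jacobian ideal J(f) in C{p,q} is {q^5, p}; counting standard monomials gives mu = 5. Corank 1: A-series; mu = 5 gives A_5.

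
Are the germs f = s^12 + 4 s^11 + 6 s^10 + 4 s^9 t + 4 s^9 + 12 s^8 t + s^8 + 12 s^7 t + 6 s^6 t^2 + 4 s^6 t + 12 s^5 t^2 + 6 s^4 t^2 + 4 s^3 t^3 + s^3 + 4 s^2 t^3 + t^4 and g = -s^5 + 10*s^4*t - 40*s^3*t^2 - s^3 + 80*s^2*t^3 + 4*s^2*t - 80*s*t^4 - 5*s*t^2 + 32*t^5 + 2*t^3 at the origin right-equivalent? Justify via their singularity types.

No.

The Hessian of f at 0 is [[0, 0], [0, 0]] with rank 0, so corank 2. A Groebner basis of the Jacobian ideal J(f) in C{s,t} is {t^3, s^2}; counting standard monomials gives mu = 6. Corank 2; j^3 = s^3 is a perfect cube, so E-series; the 4-jet and mu = 6 give E_6. The Hessian of g at 0 is [[0, 0], [0, 0]] with rank 0, so corank 2. A Groebner basis of the Jacobian ideal J(g) in C{s,t} is {s*t/5 + t^4 - t^2/5, s*t^2 - t^3, s^2 - 3*s*t + 2*t^2}; counting standard monomials gives mu = 6. Corank 2; j^3 = -(s - 2*t)*(s - t)^2 has shape L^2 M (L != M), so D-series; mu = 6 gives D_6. f is E_6 but g is D_6, hence not right-equivalent.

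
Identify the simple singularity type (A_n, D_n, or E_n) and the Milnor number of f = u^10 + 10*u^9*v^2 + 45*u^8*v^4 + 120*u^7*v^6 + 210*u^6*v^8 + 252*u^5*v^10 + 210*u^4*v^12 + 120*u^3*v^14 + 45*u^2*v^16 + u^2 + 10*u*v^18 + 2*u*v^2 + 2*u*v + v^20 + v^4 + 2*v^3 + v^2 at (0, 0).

Type A_{9}, Milnor number mu = 9.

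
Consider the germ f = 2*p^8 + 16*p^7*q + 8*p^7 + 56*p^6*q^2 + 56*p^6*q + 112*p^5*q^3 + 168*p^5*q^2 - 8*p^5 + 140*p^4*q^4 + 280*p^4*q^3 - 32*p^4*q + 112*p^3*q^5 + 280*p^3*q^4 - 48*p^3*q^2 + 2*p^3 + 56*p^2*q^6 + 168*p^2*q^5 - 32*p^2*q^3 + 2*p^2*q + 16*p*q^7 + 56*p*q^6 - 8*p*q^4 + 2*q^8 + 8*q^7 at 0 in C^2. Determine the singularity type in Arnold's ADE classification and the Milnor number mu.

Type D_{9}, Milnor number mu = 9.

The Hessian of f at 0 is [[0, 0], [0, 0]] with rank 0, so corank 2. A Groebner basis of the Jacobian ideal J(f) in C{p,q} is {p^2*q^2, -p^2*q - p^2/2 + p*q^3, 4*p^2*q + 3*p^2/2 - p*q/2 + q^4, p^3}; counting standard monomials gives mu = 9. Corank 2; j^3 = 2*p^2*(p + q) has shape L^2 M (L != M), so D-series; mu = 9 gives D_9.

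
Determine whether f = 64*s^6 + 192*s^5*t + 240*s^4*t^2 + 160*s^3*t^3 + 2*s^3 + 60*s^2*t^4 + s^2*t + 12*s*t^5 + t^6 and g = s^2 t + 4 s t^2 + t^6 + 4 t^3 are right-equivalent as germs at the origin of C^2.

The Hessian of f at 0 has rank 0. Corank 2; j^3 = s^2*(2*s + t) has shape L^2 M (L != M), so D-series; mu = 7 gives D_7. The Hessian of g at 0 has rank 0. Corank 2; j^3 = t*(s + 2*t)^2 has shape L^2 M (L != M), so D-series; mu = 7 gives D_7. Both have type D_7, hence right-equivalent.

Yes.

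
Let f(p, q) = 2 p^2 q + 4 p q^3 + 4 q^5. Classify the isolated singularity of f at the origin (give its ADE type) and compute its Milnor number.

The Hessian of f at 0 has rank 0. Corank 2; j^3 = 2*p^2*q has shape L^2 M (L != M), so D-series; mu = 6 gives D_6.

Type D_{6}, Milnor number mu = 6.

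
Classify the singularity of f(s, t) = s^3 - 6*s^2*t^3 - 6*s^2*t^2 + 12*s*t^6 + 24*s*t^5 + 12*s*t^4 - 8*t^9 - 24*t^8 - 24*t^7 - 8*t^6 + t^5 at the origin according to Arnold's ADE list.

The Hessian of f at 0 is [[0, 0], [0, 0]] with rank 0, so corank 2. A Groebner basis of the Jacobian ideal J(f) in C{s,t} is {-s^2/4 + s*t^3 + s*t^2, t^4, s^3, s^2*t - s^2 + 4*s*t^2}; counting standard monomials gives mu = 8. Corank 2; j^3 = s^3 is a perfect cube, so E-series; the 5-jet and mu = 8 give E_8.

E_{8}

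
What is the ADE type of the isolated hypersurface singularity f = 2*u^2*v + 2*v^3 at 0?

The Hessian of f at 0 is [[0, 0], [0, 0]] with rank 0, so corank 2. A Groebner basis of the Jacobian ideal J(f) in C{u,v} is {v^3, u^2 + 3*v^2, u*v}; counting standard monomials gives mu = 4. Corank 2; j^3 = 2*v*(u^2 + v^2) splits into three distinct lines over C (the quadratic factor has nonzero discriminant), so D_4.

D4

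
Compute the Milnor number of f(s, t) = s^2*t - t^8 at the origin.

The Hessian of f at 0 is [[0, 0], [0, 0]] with rank 0, so corank 2. A Groebner basis of the Jacobian ideal J(f) in C{s,t} is {-s^2/8 + t^7, s^3, s*t}; counting standard monomials gives mu = 9. Corank 2; j^3 = s^2*t has shape L^2 M (L != M), so D-series; mu = 9 gives D_9.

9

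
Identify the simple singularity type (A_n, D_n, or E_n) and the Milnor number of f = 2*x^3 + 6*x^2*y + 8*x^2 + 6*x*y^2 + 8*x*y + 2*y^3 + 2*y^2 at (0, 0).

Type A2, Milnor number mu = 2.

The Hessian of f at 0 has rank 1. Corank 1: A-series; mu = 2 gives A_2.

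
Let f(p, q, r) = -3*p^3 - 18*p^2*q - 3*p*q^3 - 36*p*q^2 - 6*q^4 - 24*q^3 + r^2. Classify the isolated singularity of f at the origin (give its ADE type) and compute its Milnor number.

Type E7, Milnor number mu = 7.

The Hessian of f at 0 is [[0, 0, 0], [0, 0, 0], [0, 0, 2]] with rank 1, so corank 2. A Groebner basis of the Jacobian ideal J(f) in C{p,q,r} is {p^3 + 6*p^2*q + 48*p^2 + 192*p*q + 192*q^2, -6*p^2 + p*q^2 - 24*p*q - 24*q^2, 3*p^2 + 12*p*q + q^3 + 12*q^2, r}; counting standard monomials gives mu = 7. Corank 2; j^3 = -3*(p + 2*q)^3 is a perfect cube, so E-series; the 4-jet and mu = 7 give E_7.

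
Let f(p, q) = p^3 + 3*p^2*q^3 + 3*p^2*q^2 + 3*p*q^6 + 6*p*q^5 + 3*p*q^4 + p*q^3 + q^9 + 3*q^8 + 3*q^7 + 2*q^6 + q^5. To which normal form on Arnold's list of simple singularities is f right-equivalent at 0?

E_7

The Hessian of f at 0 has rank 0. Corank 2; j^3 = p^3 is a perfect cube, so E-series; the 4-jet and mu = 7 give E_7.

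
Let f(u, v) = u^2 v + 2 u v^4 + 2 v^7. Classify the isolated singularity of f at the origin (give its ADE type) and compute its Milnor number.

Type D_8, Milnor number mu = 8.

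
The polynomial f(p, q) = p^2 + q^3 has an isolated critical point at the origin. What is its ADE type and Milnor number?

Type A_{2}, Milnor number mu = 2.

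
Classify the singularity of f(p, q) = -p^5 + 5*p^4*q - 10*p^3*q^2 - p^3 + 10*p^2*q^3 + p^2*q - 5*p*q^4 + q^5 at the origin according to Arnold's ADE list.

D_{6}

The Hessian of f at 0 is [[0, 0], [0, 0]] with rank 0, so corank 2. A Groebner basis of the Jacobian ideal J(f) in C{p,q} is {p*q/5 + q^4, p*q^2, p^2 - p*q}; counting standard monomials gives mu = 6. Corank 2; j^3 = -p^2*(p - q) has shape L^2 M (L != M), so D-series; mu = 6 gives D_6.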